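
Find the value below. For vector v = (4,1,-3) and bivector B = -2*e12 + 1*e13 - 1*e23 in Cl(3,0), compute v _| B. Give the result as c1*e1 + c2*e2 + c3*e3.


Left contraction v _| B = <vB>_1 (grade-1 part of the geometric product vB).
Using e1_|e12 = e2, e2_|e12 = -e1, e1_|e13 = e3, e3_|e13 = -e1, e2_|e23 = e3, e3_|e23 = -e2:
e1 coeff: -v2*b12 - v3*b13 = -(1)*(-2) - (-3)*(1) = 5
e2 coeff: v1*b12 - v3*b23 = (4)*(-2) - (-3)*(-1) = -11
e3 coeff: v1*b13 + v2*b23 = (4)*(1) + (1)*(-1) = 3
v _| B = 5*e1 - 11*e2 + 3*e3


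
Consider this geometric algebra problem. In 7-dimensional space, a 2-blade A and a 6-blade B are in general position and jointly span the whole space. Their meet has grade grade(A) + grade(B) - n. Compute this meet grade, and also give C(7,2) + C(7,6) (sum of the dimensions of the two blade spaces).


Meet grade = grade(A) + grade(B) - n
= 2 + 6 - 7 = 1
C(7,2) = 21
C(7,6) = 7
dim_A + dim_B = 21 + 7 = 28


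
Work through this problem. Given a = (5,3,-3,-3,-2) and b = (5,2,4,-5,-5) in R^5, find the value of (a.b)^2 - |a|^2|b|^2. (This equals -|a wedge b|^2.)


a . b = 5*5 + 3*2 + (-3)*4 + (-3)*(-5) + (-2)*(-5)
= 25 + 6 + (-12) + 15 + 10 = 44
|a|^2 = 5^2 + 3^2 + (-3)^2 + (-3)^2 + (-2)^2 = 56
|b|^2 = 5^2 + 2^2 + 4^2 + (-5)^2 + (-5)^2 = 95
(a.b)^2 = 44^2 = 1936
|a|^2 * |b|^2 = 56 * 95 = 5320
Result = 1936 - 5320 = -3384


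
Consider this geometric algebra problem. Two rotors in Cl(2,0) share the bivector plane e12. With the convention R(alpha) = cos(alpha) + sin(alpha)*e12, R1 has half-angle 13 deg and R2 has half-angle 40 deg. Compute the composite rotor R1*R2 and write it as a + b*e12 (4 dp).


Same-plane rotors commute and their half-angles add:
R1*R2 = cos(a1 + a2) + sin(a1 + a2)*e12.
a1 + a2 = 13 + 40 = 53 deg
cos(53 deg) = 0.6018
sin(53 deg) = 0.7986
R1*R2 = 0.6018 + 0.7986*e12


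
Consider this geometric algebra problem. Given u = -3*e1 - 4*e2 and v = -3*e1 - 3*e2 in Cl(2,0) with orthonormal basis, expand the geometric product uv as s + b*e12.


Expand: (-3*e1 - 4*e2)(-3*e1 - 3*e2)
= (-3)*(-3)*e1e1 + (-3)*(-3)*e1e2 + (-4)*(-3)*e2e1 + (-4)*(-3)*e2e2
Using e1^2 = e2^2 = 1, e2e1 = -e1e2:
Scalar part s = (-3)*(-3) + (-4)*(-3) = 9 + 12 = 21
Bivector part b = (-3)*(-3) - (-4)*(-3) = 9 - 12 = -3
uv = 21 - 3*e12


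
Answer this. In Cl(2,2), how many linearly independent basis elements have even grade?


Even subalgebra dimension = 2^(n-1)
n = 2 + 2 = 4
2^(4 - 1) = 2^3 = 8
Verification: sum of C(4,k) for even k = 1 + 6 + 1 = 8
Result = 8


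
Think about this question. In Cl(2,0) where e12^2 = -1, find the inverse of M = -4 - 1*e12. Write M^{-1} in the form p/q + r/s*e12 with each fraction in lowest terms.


M = -4 - 1*e12, where e12^2 = -1.
Since M commutes with its reverse ~M = a - b*e12, M * ~M = a^2 - b^2*e12^2 = a^2 + b^2.
So M^{-1} = ~M / (a^2 + b^2) = (a - b*e12)/(a^2 + b^2).
a^2 + b^2 = 16 + 1 = 17
Scalar part = -4/17 = -4/17
Bivector coeff = 1/17 = 1/17
M^{-1} = -4/17 + 1/17*e12


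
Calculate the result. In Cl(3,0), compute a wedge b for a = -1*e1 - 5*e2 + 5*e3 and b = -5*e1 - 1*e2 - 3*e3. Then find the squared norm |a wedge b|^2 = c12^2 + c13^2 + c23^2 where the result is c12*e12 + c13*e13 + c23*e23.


a wedge b = (a1*b2 - a2*b1)*e12 + (a1*b3 - a3*b1)*e13 + (a2*b3 - a3*b2)*e23
e12 coeff: (-1)*(-1) - (-5)*(-5) = 1 - 25 = -24
e13 coeff: (-1)*(-3) - 5*(-5) = 3 - (-25) = 28
e23 coeff: (-5)*(-3) - 5*(-1) = 15 - (-5) = 20
|a wedge b|^2 = (-24)^2 + 28^2 + 20^2
= 576 + 784 + 400
= 1760


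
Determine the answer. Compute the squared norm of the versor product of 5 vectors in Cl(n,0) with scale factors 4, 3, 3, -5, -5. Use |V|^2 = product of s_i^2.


Each vector v_i has |v_i|^2 = s_i^2
Squared scales: 4^2 = 16, 3^2 = 9, 3^2 = 9, (-5)^2 = 25, (-5)^2 = 25
|V|^2 = 16 * 9 * 9 * 25 * 25
= 810000


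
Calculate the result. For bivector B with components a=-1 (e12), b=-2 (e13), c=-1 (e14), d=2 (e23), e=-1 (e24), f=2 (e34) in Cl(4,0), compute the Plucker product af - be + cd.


Plucker relation: af - be + cd
a*f = (-1)*2 = -2
b*e = (-2)*(-1) = 2
c*d = (-1)*2 = -2
af - be + cd = -2 - 2 + (-2)
= -6


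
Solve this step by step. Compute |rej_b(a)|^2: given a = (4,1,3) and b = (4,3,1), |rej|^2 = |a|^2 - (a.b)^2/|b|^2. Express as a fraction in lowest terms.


|a|^2 = 4^2 + 1^2 + 3^2 = 26
|b|^2 = 4^2 + 3^2 + 1^2 = 26
a . b = 4*4 + 1*3 + 3*1 = 22
(a.b)^2 = 22^2 = 484
|rej|^2 = 26 - 484/26
= (676 - 484)/26
= 192/26
In lowest terms: 96/13


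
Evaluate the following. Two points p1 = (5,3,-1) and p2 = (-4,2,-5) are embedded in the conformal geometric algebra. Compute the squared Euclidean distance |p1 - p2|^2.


p1 - p2 = (9, 1, 4)
|p1 - p2|^2 = 9^2 + 1^2 + 4^2
= 81 + 1 + 16
= 98


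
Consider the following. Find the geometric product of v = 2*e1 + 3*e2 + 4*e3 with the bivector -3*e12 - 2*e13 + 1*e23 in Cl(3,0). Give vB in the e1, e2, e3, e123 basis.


vB has grade-1 (vector) and grade-3 (trivector) parts: vB = (v _| B) + (v ^ B).
Vector part <vB>_1:
  e1: -v2*b12 - v3*b13 = -(3)*(-3) - (4)*(-2) = 17
  e2: v1*b12 - v3*b23 = (2)*(-3) - (4)*(1) = -10
  e3: v1*b13 + v2*b23 = (2)*(-2) + (3)*(1) = -1
Trivector part <vB>_3:
  e123: v1*b23 - v2*b13 + v3*b12 = (2)*(1) - (3)*(-2) + (4)*(-3) = -4
vB = 17*e1 - 10*e2 - 1*e3 - 4*e123


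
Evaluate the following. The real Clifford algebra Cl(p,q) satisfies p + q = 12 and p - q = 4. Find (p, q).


We need p + q = 12 and p - q = 4.
Adding: 2p = 12 + 4 = 16, so p = 8.
Then q = 12 - 8 = 4.
(p, q) = (8, 4)


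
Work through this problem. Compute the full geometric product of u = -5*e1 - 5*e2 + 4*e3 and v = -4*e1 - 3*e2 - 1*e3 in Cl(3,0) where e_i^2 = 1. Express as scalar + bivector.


In Cl(3,0): e_i^2 = 1, e_ie_j = -e_je_i for i != j.
Scalar part = u . v = (-5)*(-4) + (-5)*(-3) + 4*(-1)
= 20 + 15 + (-4) = 31
e12 coeff = (-5)*(-3) - (-5)*(-4) = 15 - 20 = -5
e13 coeff = (-5)*(-1) - 4*(-4) = 5 - (-16) = 21
e23 coeff = (-5)*(-1) - 4*(-3) = 5 - (-12) = 17
uv = 31 - 5*e12 + 21*e13 + 17*e23


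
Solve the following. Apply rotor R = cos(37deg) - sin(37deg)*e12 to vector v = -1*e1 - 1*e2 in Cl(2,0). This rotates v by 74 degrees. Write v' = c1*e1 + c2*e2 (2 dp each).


Rotor R = cos(37deg) - sin(37deg)*e12
Rotation angle theta = 2 * 37 = 74 degrees
v' = R*v*~R rotates v by theta.
cos(74deg) = 0.2756, sin(74deg) = 0.9613
v'_1 = -1*cos(74deg) - (-1)*sin(74deg)
= -1*0.2756 - (-1)*0.9613
= 0.69
v'_2 = -1*sin(74deg) + (-1)*cos(74deg)
= -1*0.9613 + (-1)*0.2756
= -1.24
v' = 0.69*e1 - 1.24*e2


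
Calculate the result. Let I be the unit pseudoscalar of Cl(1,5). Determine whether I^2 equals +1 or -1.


The pseudoscalar I = e1...e_n (product of all n generators) of Cl(p,q) satisfies I^2 = (-1)^(q + n(n-1)/2).
p = 1, q = 5, n = p + q = 6
n(n-1)/2 = 6 * 5 / 2 = 15
Exponent = q + n(n-1)/2 = 5 + 15 = 20
I^2 = (-1)^20 = +1


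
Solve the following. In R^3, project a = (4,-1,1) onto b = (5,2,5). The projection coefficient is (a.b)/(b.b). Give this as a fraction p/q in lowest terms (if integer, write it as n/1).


Projection coefficient = (a . b) / (b . b)
a . b = 4*5 + (-1)*2 + 1*5
= 20 + (-2) + 5 = 23
b . b = 5^2 + 2^2 + 5^2
= 25 + 4 + 25 = 54
Coefficient = 23/54
In lowest terms: 23/54


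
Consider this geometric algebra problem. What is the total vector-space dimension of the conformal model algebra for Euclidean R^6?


The conformal model of R^6 uses Cl(7,1): the 6 Euclidean generators plus two extra orthogonal generators e+ (e+^2 = +1) and e- (e-^2 = -1), from which the null vectors e0, einf are built.
Number of generators m = 6 + 2 = 8.
dim Cl(p,q) = 2^m = 2^8 = 256


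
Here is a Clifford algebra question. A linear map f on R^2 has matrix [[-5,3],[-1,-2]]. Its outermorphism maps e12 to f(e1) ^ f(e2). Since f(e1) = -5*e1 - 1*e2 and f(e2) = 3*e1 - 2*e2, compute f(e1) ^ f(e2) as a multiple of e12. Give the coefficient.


The outermorphism of a linear map f sends e1^e2 to f(e1)^f(e2).
f(e1) = -5*e1 - 1*e2
f(e2) = 3*e1 - 2*e2
f(e1) ^ f(e2) = (-5*e1 - 1*e2) ^ (3*e1 - 2*e2)
= (-5)*(-2)*e12 + (-1)*3*e21
= (10 - (-3))*e12
= 13*e12
Coefficient = 13


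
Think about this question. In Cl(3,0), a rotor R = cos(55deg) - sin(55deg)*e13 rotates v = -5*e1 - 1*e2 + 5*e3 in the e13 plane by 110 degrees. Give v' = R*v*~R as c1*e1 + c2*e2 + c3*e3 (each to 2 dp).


Rotor R = cos(55deg) - sin(55deg)*e13
Rotation angle theta = 2 * 55 = 110 degrees in the e13 plane (e1 -> e3).
The component perpendicular to the plane (e2) is invariant: v'_2 = v2 = -1.00
cos(110deg) = -0.3420, sin(110deg) = 0.9397
v'_1 = v1*cos(theta) - v3*sin(theta) = -5*(-0.3420) - 5*0.9397 = -2.99
v'_3 = v1*sin(theta) + v3*cos(theta) = -5*0.9397 + 5*(-0.3420) = -6.41
v' = -2.99*e1 - 1.00*e2 - 6.41*e3


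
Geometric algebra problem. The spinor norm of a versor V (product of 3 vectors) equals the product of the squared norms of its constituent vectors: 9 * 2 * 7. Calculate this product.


Spinor norm N(V) = |v1|^2 * |v2|^2 * ... * |v3|^2
= 9 * 2 * 7
Running product: 9, 18, 126
N(V) = 126


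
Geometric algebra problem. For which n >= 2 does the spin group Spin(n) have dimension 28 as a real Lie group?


dim Spin(n) = dim so(n) = n(n-1)/2.
Solve n(n-1)/2 = 28, i.e. n^2 - n - 56 = 0.
Discriminant = 1 + 8*28 = 225
n = (1 + sqrt(225))/2 = (1 + 15)/2 = 8


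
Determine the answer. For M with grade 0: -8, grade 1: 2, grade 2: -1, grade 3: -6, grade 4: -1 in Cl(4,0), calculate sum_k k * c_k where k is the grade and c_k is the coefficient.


Grade-weighted sum = sum of grade_k * coefficient_k
0*(-8) = 0
1*2 = 2
2*(-1) = -2
3*(-6) = -18
4*(-1) = -4
Total = 0 + 2 + (-2) + (-18) + (-4) = -22


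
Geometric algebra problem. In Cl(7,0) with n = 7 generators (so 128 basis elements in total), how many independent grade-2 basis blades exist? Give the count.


Number of grade-k basis blades in Cl(p,q) with n = p + q is C(n, k).
n = 7 + 0 = 7
C(7, 2) = 7! / (2! * 5!)
= 5040 / (2 * 120)
= 21


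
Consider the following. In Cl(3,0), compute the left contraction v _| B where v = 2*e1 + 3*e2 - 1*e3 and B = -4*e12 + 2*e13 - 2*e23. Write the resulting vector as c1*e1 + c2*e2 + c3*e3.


Left contraction v _| B = <vB>_1 (grade-1 part of the geometric product vB).
Using e1_|e12 = e2, e2_|e12 = -e1, e1_|e13 = e3, e3_|e13 = -e1, e2_|e23 = e3, e3_|e23 = -e2:
e1 coeff: -v2*b12 - v3*b13 = -(3)*(-4) - (-1)*(2) = 14
e2 coeff: v1*b12 - v3*b23 = (2)*(-4) - (-1)*(-2) = -10
e3 coeff: v1*b13 + v2*b23 = (2)*(2) + (3)*(-2) = -2
v _| B = 14*e1 - 10*e2 - 2*e3


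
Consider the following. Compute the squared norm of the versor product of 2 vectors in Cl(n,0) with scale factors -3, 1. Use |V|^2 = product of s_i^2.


Each vector v_i has |v_i|^2 = s_i^2
Squared scales: (-3)^2 = 9, 1^2 = 1
|V|^2 = 9 * 1
= 9


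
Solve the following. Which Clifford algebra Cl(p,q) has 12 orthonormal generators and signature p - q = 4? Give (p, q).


We need p + q = 12 and p - q = 4.
Adding: 2p = 12 + 4 = 16, so p = 8.
Then q = 12 - 8 = 4.
(p, q) = (8, 4)


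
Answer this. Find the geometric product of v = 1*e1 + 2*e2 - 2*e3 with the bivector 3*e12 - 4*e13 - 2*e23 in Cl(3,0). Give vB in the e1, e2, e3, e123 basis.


vB has grade-1 (vector) and grade-3 (trivector) parts: vB = (v _| B) + (v ^ B).
Vector part <vB>_1:
  e1: -v2*b12 - v3*b13 = -(2)*(3) - (-2)*(-4) = -14
  e2: v1*b12 - v3*b23 = (1)*(3) - (-2)*(-2) = -1
  e3: v1*b13 + v2*b23 = (1)*(-4) + (2)*(-2) = -8
Trivector part <vB>_3:
  e123: v1*b23 - v2*b13 + v3*b12 = (1)*(-2) - (2)*(-4) + (-2)*(3) = 0
vB = -14*e1 - 1*e2 - 8*e3 + 0*e123


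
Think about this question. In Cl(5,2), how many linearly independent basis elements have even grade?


Even subalgebra dimension = 2^(n-1)
n = 5 + 2 = 7
2^(7 - 1) = 2^6 = 64
Verification: sum of C(7,k) for even k = 1 + 21 + 35 + 7 = 64
Result = 64


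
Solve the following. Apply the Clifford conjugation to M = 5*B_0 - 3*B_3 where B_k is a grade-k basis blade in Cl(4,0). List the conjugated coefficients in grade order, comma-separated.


Clifford conjugate sign for grade k: (-1)^(k(k+1)/2)
Grade 0: (-1)^(0*1/2) = (-1)^0 = 1, coeff 5 -> 5
Grade 3: (-1)^(3*4/2) = (-1)^6 = 1, coeff -3 -> -3
Conjugated coefficients: 5, -3


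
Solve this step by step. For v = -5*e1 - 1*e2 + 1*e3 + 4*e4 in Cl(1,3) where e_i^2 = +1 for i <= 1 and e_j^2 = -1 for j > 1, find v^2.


v^2 = sum of c_i^2 * e_i^2
Positive signature terms (e_i^2 = +1): (-5)^2 = 25
Negative signature terms (e_j^2 = -1): (-1)^2 + 1^2 + 4^2 = 18
v^2 = 25 - 18 = 7


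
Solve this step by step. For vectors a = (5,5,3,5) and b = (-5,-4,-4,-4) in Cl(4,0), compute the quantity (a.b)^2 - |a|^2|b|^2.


a . b = 5*(-5) + 5*(-4) + 3*(-4) + 5*(-4)
= -25 + (-20) + (-12) + (-20) = -77
|a|^2 = 5^2 + 5^2 + 3^2 + 5^2 = 84
|b|^2 = (-5)^2 + (-4)^2 + (-4)^2 + (-4)^2 = 73
(a.b)^2 = (-77)^2 = 5929
|a|^2 * |b|^2 = 84 * 73 = 6132
Result = 5929 - 6132 = -203


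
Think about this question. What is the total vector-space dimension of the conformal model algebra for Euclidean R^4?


The conformal model of R^4 uses Cl(5,1): the 4 Euclidean generators plus two extra orthogonal generators e+ (e+^2 = +1) and e- (e-^2 = -1), from which the null vectors e0, einf are built.
Number of generators m = 4 + 2 = 6.
dim Cl(p,q) = 2^m = 2^6 = 64


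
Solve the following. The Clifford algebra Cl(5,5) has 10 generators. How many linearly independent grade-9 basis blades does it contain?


Number of grade-k basis blades in Cl(p,q) with n = p + q is C(n, k).
n = 5 + 5 = 10
C(10, 9) = 10! / (9! * 1!)
= 3628800 / (362880 * 1)
= 10


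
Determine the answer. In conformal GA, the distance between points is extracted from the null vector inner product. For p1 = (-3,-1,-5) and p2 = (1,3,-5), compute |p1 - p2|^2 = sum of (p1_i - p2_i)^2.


p1 - p2 = (-4, -4, 0)
|p1 - p2|^2 = (-4)^2 + (-4)^2 + 0^2
= 16 + 16 + 0
= 32


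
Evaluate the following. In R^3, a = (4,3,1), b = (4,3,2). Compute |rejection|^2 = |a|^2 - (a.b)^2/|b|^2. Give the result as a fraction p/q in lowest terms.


|a|^2 = 4^2 + 3^2 + 1^2 = 26
|b|^2 = 4^2 + 3^2 + 2^2 = 29
a . b = 4*4 + 3*3 + 1*2 = 27
(a.b)^2 = 27^2 = 729
|rej|^2 = 26 - 729/29
= (754 - 729)/29
= 25/29
In lowest terms: 25/29


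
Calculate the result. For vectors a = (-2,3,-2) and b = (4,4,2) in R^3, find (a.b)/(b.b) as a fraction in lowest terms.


Projection coefficient = (a . b) / (b . b)
a . b = (-2)*4 + 3*4 + (-2)*2
= -8 + 12 + (-4) = 0
b . b = 4^2 + 4^2 + 2^2
= 16 + 16 + 4 = 36
Coefficient = 0/36
In lowest terms: 0/1


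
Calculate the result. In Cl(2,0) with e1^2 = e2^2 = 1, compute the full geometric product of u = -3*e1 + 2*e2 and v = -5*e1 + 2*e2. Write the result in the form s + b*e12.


Expand: (-3*e1 + 2*e2)(-5*e1 + 2*e2)
= (-3)*(-5)*e1e1 + (-3)*2*e1e2 + 2*(-5)*e2e1 + 2*2*e2e2
Using e1^2 = e2^2 = 1, e2e1 = -e1e2:
Scalar part s = (-3)*(-5) + 2*2 = 15 + 4 = 19
Bivector part b = (-3)*2 - 2*(-5) = -6 - (-10) = 4
uv = 19 + 4*e12


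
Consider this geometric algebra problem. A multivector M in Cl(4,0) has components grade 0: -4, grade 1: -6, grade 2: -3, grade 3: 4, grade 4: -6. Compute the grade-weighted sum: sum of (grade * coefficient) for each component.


Grade-weighted sum = sum of grade_k * coefficient_k
0*(-4) = 0
1*(-6) = -6
2*(-3) = -6
3*4 = 12
4*(-6) = -24
Total = 0 + (-6) + (-6) + 12 + (-24) = -24


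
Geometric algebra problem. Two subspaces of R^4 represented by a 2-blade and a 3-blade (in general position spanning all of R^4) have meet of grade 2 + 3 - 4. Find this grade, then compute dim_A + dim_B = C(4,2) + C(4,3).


Meet grade = grade(A) + grade(B) - n
= 2 + 3 - 4 = 1
C(4,2) = 6
C(4,3) = 4
dim_A + dim_B = 6 + 4 = 10


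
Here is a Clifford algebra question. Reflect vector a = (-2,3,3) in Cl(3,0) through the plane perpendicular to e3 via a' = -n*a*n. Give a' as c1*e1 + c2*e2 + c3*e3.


Reflection formula: a' = -n*a*n, with n = e3 (unit vector, n^2 = 1).
For reflection through hyperplane perp to e3:
The component along e3 flips sign, others stay.
a = (-2, 3, 3)
a' = (-2, 3, -3)
a' = -2*e1 + 3*e2 - 3*e3


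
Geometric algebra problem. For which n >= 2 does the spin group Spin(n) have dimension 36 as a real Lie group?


dim Spin(n) = dim so(n) = n(n-1)/2.
Solve n(n-1)/2 = 36, i.e. n^2 - n - 72 = 0.
Discriminant = 1 + 8*36 = 289
n = (1 + sqrt(289))/2 = (1 + 17)/2 = 9


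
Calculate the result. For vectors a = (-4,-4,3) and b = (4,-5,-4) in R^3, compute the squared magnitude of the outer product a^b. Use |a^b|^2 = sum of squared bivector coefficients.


a wedge b = (a1*b2 - a2*b1)*e12 + (a1*b3 - a3*b1)*e13 + (a2*b3 - a3*b2)*e23
e12 coeff: (-4)*(-5) - (-4)*4 = 20 - (-16) = 36
e13 coeff: (-4)*(-4) - 3*4 = 16 - 12 = 4
e23 coeff: (-4)*(-4) - 3*(-5) = 16 - (-15) = 31
|a wedge b|^2 = 36^2 + 4^2 + 31^2
= 1296 + 16 + 961
= 2273


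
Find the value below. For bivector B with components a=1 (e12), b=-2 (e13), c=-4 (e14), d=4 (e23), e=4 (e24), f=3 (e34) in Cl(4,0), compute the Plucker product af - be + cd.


Plucker relation: af - be + cd
a*f = 1*3 = 3
b*e = (-2)*4 = -8
c*d = (-4)*4 = -16
af - be + cd = 3 - (-8) + (-16)
= -5


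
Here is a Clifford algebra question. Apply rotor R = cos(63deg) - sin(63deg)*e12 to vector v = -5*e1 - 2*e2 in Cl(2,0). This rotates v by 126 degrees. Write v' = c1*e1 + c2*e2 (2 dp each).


Rotor R = cos(63deg) - sin(63deg)*e12
Rotation angle theta = 2 * 63 = 126 degrees
v' = R*v*~R rotates v by theta.
cos(126deg) = -0.5878, sin(126deg) = 0.8090
v'_1 = -5*cos(126deg) - (-2)*sin(126deg)
= -5*(-0.5878) - (-2)*0.8090
= 4.56
v'_2 = -5*sin(126deg) + (-2)*cos(126deg)
= -5*0.8090 + (-2)*(-0.5878)
= -2.87
v' = 4.56*e1 - 2.87*e2


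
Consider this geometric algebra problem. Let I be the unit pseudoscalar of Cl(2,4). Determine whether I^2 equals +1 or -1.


The pseudoscalar I = e1...e_n (product of all n generators) of Cl(p,q) satisfies I^2 = (-1)^(q + n(n-1)/2).
p = 2, q = 4, n = p + q = 6
n(n-1)/2 = 6 * 5 / 2 = 15
Exponent = q + n(n-1)/2 = 4 + 15 = 19
I^2 = (-1)^19 = -1


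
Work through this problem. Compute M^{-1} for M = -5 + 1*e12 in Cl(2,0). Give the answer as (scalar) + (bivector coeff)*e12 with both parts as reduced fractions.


M = -5 + 1*e12, where e12^2 = -1.
Since M commutes with its reverse ~M = a - b*e12, M * ~M = a^2 - b^2*e12^2 = a^2 + b^2.
So M^{-1} = ~M / (a^2 + b^2) = (a - b*e12)/(a^2 + b^2).
a^2 + b^2 = 25 + 1 = 26
Scalar part = -5/26 = -5/26
Bivector coeff = -1/26 = -1/26
M^{-1} = -5/26 - 1/26*e12


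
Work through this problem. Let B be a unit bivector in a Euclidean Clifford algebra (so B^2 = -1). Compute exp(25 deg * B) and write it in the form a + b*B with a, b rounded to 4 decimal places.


For a unit bivector B with B^2 = -1, the exponential series gives
e^(theta*B) = cos(theta) + sin(theta)*B (the GA analogue of Euler's formula).
theta = 25 degrees = 0.436332 rad
cos(25 deg) = 0.9063
sin(25 deg) = 0.4226
exp(theta*B) = 0.9063 + 0.4226*B


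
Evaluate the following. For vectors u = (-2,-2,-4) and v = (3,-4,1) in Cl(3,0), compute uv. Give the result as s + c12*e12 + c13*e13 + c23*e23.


In Cl(3,0): e_i^2 = 1, e_ie_j = -e_je_i for i != j.
Scalar part = u . v = (-2)*3 + (-2)*(-4) + (-4)*1
= -6 + 8 + (-4) = -2
e12 coeff = (-2)*(-4) - (-2)*3 = 8 - (-6) = 14
e13 coeff = (-2)*1 - (-4)*3 = -2 - (-12) = 10
e23 coeff = (-2)*1 - (-4)*(-4) = -2 - 16 = -18
uv = -2 + 14*e12 + 10*e13 - 18*e23


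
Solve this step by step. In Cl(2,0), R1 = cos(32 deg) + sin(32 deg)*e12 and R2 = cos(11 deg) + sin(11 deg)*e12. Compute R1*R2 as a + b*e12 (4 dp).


Same-plane rotors commute and their half-angles add:
R1*R2 = cos(a1 + a2) + sin(a1 + a2)*e12.
a1 + a2 = 32 + 11 = 43 deg
cos(43 deg) = 0.7314
sin(43 deg) = 0.6820
R1*R2 = 0.7314 + 0.6820*e12


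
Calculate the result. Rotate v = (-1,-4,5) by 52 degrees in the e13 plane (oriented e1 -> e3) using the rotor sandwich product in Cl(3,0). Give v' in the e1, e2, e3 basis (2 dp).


Rotor R = cos(26deg) - sin(26deg)*e13
Rotation angle theta = 2 * 26 = 52 degrees in the e13 plane (e1 -> e3).
The component perpendicular to the plane (e2) is invariant: v'_2 = v2 = -4.00
cos(52deg) = 0.6157, sin(52deg) = 0.7880
v'_1 = v1*cos(theta) - v3*sin(theta) = -1*0.6157 - 5*0.7880 = -4.56
v'_3 = v1*sin(theta) + v3*cos(theta) = -1*0.7880 + 5*0.6157 = 2.29
v' = -4.56*e1 - 4.00*e2 + 2.29*e3


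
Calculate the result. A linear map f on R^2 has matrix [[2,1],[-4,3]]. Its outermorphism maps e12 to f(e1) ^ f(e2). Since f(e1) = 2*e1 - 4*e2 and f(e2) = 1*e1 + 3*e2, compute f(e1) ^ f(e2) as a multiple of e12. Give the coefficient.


The outermorphism of a linear map f sends e1^e2 to f(e1)^f(e2).
f(e1) = 2*e1 - 4*e2
f(e2) = 1*e1 + 3*e2
f(e1) ^ f(e2) = (2*e1 - 4*e2) ^ (1*e1 + 3*e2)
= 2*3*e12 + (-4)*1*e21
= (6 - (-4))*e12
= 10*e12
Coefficient = 10


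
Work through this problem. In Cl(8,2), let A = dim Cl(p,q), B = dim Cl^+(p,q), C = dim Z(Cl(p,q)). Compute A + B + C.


n = 8 + 2 = 10
Total dim = 2^10 = 1024
Even subalgebra dim = 2^9 = 512
n is even, so center dim = 1
Sum = 1024 + 512 + 1 = 1537


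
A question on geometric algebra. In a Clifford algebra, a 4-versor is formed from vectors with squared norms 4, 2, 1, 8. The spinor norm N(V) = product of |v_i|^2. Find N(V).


Spinor norm N(V) = |v1|^2 * |v2|^2 * ... * |v4|^2
= 4 * 2 * 1 * 8
Running product: 4, 8, 8, 64
N(V) = 64


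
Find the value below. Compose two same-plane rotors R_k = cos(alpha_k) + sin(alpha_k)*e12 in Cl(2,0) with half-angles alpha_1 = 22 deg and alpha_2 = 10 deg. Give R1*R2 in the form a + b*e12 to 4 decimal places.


Same-plane rotors commute and their half-angles add:
R1*R2 = cos(a1 + a2) + sin(a1 + a2)*e12.
a1 + a2 = 22 + 10 = 32 deg
cos(32 deg) = 0.8480
sin(32 deg) = 0.5299
R1*R2 = 0.8480 + 0.5299*e12


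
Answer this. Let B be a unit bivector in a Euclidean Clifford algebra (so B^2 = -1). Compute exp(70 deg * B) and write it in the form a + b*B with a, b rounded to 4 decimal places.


For a unit bivector B with B^2 = -1, the exponential series gives
e^(theta*B) = cos(theta) + sin(theta)*B (the GA analogue of Euler's formula).
theta = 70 degrees = 1.22173 rad
cos(70 deg) = 0.3420
sin(70 deg) = 0.9397
exp(theta*B) = 0.3420 + 0.9397*B


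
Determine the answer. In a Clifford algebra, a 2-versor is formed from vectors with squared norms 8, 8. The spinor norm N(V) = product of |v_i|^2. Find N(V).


Spinor norm N(V) = |v1|^2 * |v2|^2 * ... * |v2|^2
= 8 * 8
Running product: 8, 64
N(V) = 64


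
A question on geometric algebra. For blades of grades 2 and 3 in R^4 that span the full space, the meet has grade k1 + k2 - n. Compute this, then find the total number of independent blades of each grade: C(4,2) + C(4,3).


Meet grade = grade(A) + grade(B) - n
= 2 + 3 - 4 = 1
C(4,2) = 6
C(4,3) = 4
dim_A + dim_B = 6 + 4 = 10


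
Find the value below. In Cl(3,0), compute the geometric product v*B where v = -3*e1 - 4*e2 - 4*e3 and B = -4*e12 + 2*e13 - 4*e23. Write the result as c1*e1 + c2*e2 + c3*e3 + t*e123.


vB has grade-1 (vector) and grade-3 (trivector) parts: vB = (v _| B) + (v ^ B).
Vector part <vB>_1:
  e1: -v2*b12 - v3*b13 = -(-4)*(-4) - (-4)*(2) = -8
  e2: v1*b12 - v3*b23 = (-3)*(-4) - (-4)*(-4) = -4
  e3: v1*b13 + v2*b23 = (-3)*(2) + (-4)*(-4) = 10
Trivector part <vB>_3:
  e123: v1*b23 - v2*b13 + v3*b12 = (-3)*(-4) - (-4)*(2) + (-4)*(-4) = 36
vB = -8*e1 - 4*e2 + 10*e3 + 36*e123


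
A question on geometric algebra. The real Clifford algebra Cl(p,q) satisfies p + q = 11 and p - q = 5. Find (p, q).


We need p + q = 11 and p - q = 5.
Adding: 2p = 11 + 5 = 16, so p = 8.
Then q = 11 - 8 = 3.
(p, q) = (8, 3)


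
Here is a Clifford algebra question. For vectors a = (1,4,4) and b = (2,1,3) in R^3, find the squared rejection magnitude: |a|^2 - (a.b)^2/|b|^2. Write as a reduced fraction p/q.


|a|^2 = 1^2 + 4^2 + 4^2 = 33
|b|^2 = 2^2 + 1^2 + 3^2 = 14
a . b = 1*2 + 4*1 + 4*3 = 18
(a.b)^2 = 18^2 = 324
|rej|^2 = 33 - 324/14
= (462 - 324)/14
= 138/14
In lowest terms: 69/7


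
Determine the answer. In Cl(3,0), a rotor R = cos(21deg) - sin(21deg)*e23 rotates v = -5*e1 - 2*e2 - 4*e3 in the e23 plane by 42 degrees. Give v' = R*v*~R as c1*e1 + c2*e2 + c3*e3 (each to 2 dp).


Rotor R = cos(21deg) - sin(21deg)*e23
Rotation angle theta = 2 * 21 = 42 degrees in the e23 plane (e2 -> e3).
The component perpendicular to the plane (e1) is invariant: v'_1 = v1 = -5.00
cos(42deg) = 0.7431, sin(42deg) = 0.6691
v'_2 = v2*cos(theta) - v3*sin(theta) = -2*0.7431 - (-4)*0.6691 = 1.19
v'_3 = v2*sin(theta) + v3*cos(theta) = -2*0.6691 + (-4)*0.7431 = -4.31
v' = -5.00*e1 + 1.19*e2 - 4.31*e3


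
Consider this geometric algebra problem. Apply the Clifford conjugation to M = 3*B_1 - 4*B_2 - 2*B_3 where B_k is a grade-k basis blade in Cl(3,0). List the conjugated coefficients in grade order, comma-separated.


Clifford conjugate sign for grade k: (-1)^(k(k+1)/2)
Grade 1: (-1)^(1*2/2) = (-1)^1 = -1, coeff 3 -> -3
Grade 2: (-1)^(2*3/2) = (-1)^3 = -1, coeff -4 -> 4
Grade 3: (-1)^(3*4/2) = (-1)^6 = 1, coeff -2 -> -2
Conjugated coefficients: -3, 4, -2


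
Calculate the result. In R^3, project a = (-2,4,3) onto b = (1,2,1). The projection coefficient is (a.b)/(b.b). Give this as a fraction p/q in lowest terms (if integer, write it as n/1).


Projection coefficient = (a . b) / (b . b)
a . b = (-2)*1 + 4*2 + 3*1
= -2 + 8 + 3 = 9
b . b = 1^2 + 2^2 + 1^2
= 1 + 4 + 1 = 6
Coefficient = 9/6
In lowest terms: 3/2


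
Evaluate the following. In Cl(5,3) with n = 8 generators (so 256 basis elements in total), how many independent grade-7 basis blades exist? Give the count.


Number of grade-k basis blades in Cl(p,q) with n = p + q is C(n, k).
n = 5 + 3 = 8
C(8, 7) = 8! / (7! * 1!)
= 40320 / (5040 * 1)
= 8


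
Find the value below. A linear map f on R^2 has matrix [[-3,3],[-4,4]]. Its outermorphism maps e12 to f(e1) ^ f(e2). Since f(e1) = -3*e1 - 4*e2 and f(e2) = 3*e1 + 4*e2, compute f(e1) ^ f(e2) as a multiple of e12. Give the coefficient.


The outermorphism of a linear map f sends e1^e2 to f(e1)^f(e2).
f(e1) = -3*e1 - 4*e2
f(e2) = 3*e1 + 4*e2
f(e1) ^ f(e2) = (-3*e1 - 4*e2) ^ (3*e1 + 4*e2)
= (-3)*4*e12 + (-4)*3*e21
= (-12 - (-12))*e12
= 0*e12
Coefficient = 0


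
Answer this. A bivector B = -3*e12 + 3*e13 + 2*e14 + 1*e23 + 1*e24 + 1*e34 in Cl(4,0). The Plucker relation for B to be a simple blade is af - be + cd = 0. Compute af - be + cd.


Plucker relation: af - be + cd
a*f = (-3)*1 = -3
b*e = 3*1 = 3
c*d = 2*1 = 2
af - be + cd = -3 - 3 + 2
= -4


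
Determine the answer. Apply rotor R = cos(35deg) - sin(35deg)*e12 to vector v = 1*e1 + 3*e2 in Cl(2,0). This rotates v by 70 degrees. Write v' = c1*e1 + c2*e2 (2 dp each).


Rotor R = cos(35deg) - sin(35deg)*e12
Rotation angle theta = 2 * 35 = 70 degrees
v' = R*v*~R rotates v by theta.
cos(70deg) = 0.3420, sin(70deg) = 0.9397
v'_1 = 1*cos(70deg) - 3*sin(70deg)
= 1*0.3420 - 3*0.9397
= -2.48
v'_2 = 1*sin(70deg) + 3*cos(70deg)
= 1*0.9397 + 3*0.3420
= 1.97
v' = -2.48*e1 + 1.97*e2


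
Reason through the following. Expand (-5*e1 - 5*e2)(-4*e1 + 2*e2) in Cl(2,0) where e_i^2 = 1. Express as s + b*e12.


Expand: (-5*e1 - 5*e2)(-4*e1 + 2*e2)
= (-5)*(-4)*e1e1 + (-5)*2*e1e2 + (-5)*(-4)*e2e1 + (-5)*2*e2e2
Using e1^2 = e2^2 = 1, e2e1 = -e1e2:
Scalar part s = (-5)*(-4) + (-5)*2 = 20 + (-10) = 10
Bivector part b = (-5)*2 - (-5)*(-4) = -10 - 20 = -30
uv = 10 - 30*e12


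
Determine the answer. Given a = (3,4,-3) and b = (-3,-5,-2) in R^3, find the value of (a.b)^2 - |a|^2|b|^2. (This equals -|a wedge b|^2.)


a . b = 3*(-3) + 4*(-5) + (-3)*(-2)
= -9 + (-20) + 6 = -23
|a|^2 = 3^2 + 4^2 + (-3)^2 = 34
|b|^2 = (-3)^2 + (-5)^2 + (-2)^2 = 38
(a.b)^2 = (-23)^2 = 529
|a|^2 * |b|^2 = 34 * 38 = 1292
Result = 529 - 1292 = -763


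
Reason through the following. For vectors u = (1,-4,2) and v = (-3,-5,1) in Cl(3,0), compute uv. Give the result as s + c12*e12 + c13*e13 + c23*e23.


In Cl(3,0): e_i^2 = 1, e_ie_j = -e_je_i for i != j.
Scalar part = u . v = 1*(-3) + (-4)*(-5) + 2*1
= -3 + 20 + 2 = 19
e12 coeff = 1*(-5) - (-4)*(-3) = -5 - 12 = -17
e13 coeff = 1*1 - 2*(-3) = 1 - (-6) = 7
e23 coeff = (-4)*1 - 2*(-5) = -4 - (-10) = 6
uv = 19 - 17*e12 + 7*e13 + 6*e23


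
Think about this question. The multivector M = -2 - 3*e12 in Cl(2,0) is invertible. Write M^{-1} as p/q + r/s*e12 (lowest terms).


M = -2 - 3*e12, where e12^2 = -1.
Since M commutes with its reverse ~M = a - b*e12, M * ~M = a^2 - b^2*e12^2 = a^2 + b^2.
So M^{-1} = ~M / (a^2 + b^2) = (a - b*e12)/(a^2 + b^2).
a^2 + b^2 = 4 + 9 = 13
Scalar part = -2/13 = -2/13
Bivector coeff = 3/13 = 3/13
M^{-1} = -2/13 + 3/13*e12


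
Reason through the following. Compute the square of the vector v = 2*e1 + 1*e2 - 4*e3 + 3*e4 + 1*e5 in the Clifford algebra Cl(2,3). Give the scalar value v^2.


v^2 = sum of c_i^2 * e_i^2
Positive signature terms (e_i^2 = +1): 2^2 + 1^2 = 5
Negative signature terms (e_j^2 = -1): (-4)^2 + 3^2 + 1^2 = 26
v^2 = 5 - 26 = -21


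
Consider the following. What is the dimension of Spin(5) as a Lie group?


Spin(n) double-covers SO(n); both have Lie algebra so(n) of dimension n(n-1)/2.
n = 5
n(n-1) = 5 * 4 = 20
dim Spin(5) = 20/2 = 10


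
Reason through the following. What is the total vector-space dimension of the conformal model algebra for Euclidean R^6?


The conformal model of R^6 uses Cl(7,1): the 6 Euclidean generators plus two extra orthogonal generators e+ (e+^2 = +1) and e- (e-^2 = -1), from which the null vectors e0, einf are built.
Number of generators m = 6 + 2 = 8.
dim Cl(p,q) = 2^m = 2^8 = 256


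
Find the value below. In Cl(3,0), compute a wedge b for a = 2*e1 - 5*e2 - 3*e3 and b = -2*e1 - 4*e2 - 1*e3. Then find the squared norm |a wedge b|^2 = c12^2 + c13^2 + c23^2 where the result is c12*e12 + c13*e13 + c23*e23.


a wedge b = (a1*b2 - a2*b1)*e12 + (a1*b3 - a3*b1)*e13 + (a2*b3 - a3*b2)*e23
e12 coeff: 2*(-4) - (-5)*(-2) = -8 - 10 = -18
e13 coeff: 2*(-1) - (-3)*(-2) = -2 - 6 = -8
e23 coeff: (-5)*(-1) - (-3)*(-4) = 5 - 12 = -7
|a wedge b|^2 = (-18)^2 + (-8)^2 + (-7)^2
= 324 + 64 + 49
= 437


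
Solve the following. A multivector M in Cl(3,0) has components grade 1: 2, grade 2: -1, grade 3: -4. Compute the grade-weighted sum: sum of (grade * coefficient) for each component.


Grade-weighted sum = sum of grade_k * coefficient_k
1*2 = 2
2*(-1) = -2
3*(-4) = -12
Total = 2 + (-2) + (-12) = -12


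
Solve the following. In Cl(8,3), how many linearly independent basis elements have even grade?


Even subalgebra dimension = 2^(n-1)
n = 8 + 3 = 11
2^(11 - 1) = 2^10 = 1024
Verification: sum of C(11,k) for even k = 1 + 55 + 330 + 462 + 165 + 11 = 1024
Result = 1024


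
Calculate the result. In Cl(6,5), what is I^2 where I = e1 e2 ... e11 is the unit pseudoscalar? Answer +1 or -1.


The pseudoscalar I = e1...e_n (product of all n generators) of Cl(p,q) satisfies I^2 = (-1)^(q + n(n-1)/2).
p = 6, q = 5, n = p + q = 11
n(n-1)/2 = 11 * 10 / 2 = 55
Exponent = q + n(n-1)/2 = 5 + 55 = 60
I^2 = (-1)^60 = +1


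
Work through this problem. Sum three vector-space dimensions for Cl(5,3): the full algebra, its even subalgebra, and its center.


n = 5 + 3 = 8
Total dim = 2^8 = 256
Even subalgebra dim = 2^7 = 128
n is even, so center dim = 1
Sum = 256 + 128 + 1 = 385


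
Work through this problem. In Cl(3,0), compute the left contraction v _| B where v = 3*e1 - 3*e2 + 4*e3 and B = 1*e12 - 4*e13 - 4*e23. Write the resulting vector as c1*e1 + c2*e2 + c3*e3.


Left contraction v _| B = <vB>_1 (grade-1 part of the geometric product vB).
Using e1_|e12 = e2, e2_|e12 = -e1, e1_|e13 = e3, e3_|e13 = -e1, e2_|e23 = e3, e3_|e23 = -e2:
e1 coeff: -v2*b12 - v3*b13 = -(-3)*(1) - (4)*(-4) = 19
e2 coeff: v1*b12 - v3*b23 = (3)*(1) - (4)*(-4) = 19
e3 coeff: v1*b13 + v2*b23 = (3)*(-4) + (-3)*(-4) = 0
v _| B = 19*e1 + 19*e2 + 0*e3


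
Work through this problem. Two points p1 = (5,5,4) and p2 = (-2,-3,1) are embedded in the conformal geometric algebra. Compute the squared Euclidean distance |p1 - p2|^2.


p1 - p2 = (7, 8, 3)
|p1 - p2|^2 = 7^2 + 8^2 + 3^2
= 49 + 64 + 9
= 122


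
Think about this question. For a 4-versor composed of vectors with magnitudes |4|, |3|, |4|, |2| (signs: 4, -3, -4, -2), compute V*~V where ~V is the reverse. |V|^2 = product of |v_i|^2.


Each vector v_i has |v_i|^2 = s_i^2
Squared scales: 4^2 = 16, (-3)^2 = 9, (-4)^2 = 16, (-2)^2 = 4
|V|^2 = 16 * 9 * 16 * 4
= 9216


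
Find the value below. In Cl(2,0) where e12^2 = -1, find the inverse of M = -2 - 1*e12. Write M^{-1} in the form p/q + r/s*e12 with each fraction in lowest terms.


M = -2 - 1*e12, where e12^2 = -1.
Since M commutes with its reverse ~M = a - b*e12, M * ~M = a^2 - b^2*e12^2 = a^2 + b^2.
So M^{-1} = ~M / (a^2 + b^2) = (a - b*e12)/(a^2 + b^2).
a^2 + b^2 = 4 + 1 = 5
Scalar part = -2/5 = -2/5
Bivector coeff = 1/5 = 1/5
M^{-1} = -2/5 + 1/5*e12


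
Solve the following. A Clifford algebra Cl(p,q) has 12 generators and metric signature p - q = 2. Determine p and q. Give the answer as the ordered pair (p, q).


We need p + q = 12 and p - q = 2.
Adding: 2p = 12 + 2 = 14, so p = 7.
Then q = 12 - 7 = 5.
(p, q) = (7, 5)


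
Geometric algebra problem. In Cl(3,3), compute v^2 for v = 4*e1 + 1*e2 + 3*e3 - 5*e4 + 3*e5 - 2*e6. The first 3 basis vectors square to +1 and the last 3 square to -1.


v^2 = sum of c_i^2 * e_i^2
Positive signature terms (e_i^2 = +1): 4^2 + 1^2 + 3^2 = 26
Negative signature terms (e_j^2 = -1): (-5)^2 + 3^2 + (-2)^2 = 38
v^2 = 26 - 38 = -12


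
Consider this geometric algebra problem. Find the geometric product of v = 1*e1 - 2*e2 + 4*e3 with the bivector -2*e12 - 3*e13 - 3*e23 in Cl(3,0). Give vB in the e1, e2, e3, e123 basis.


vB has grade-1 (vector) and grade-3 (trivector) parts: vB = (v _| B) + (v ^ B).
Vector part <vB>_1:
  e1: -v2*b12 - v3*b13 = -(-2)*(-2) - (4)*(-3) = 8
  e2: v1*b12 - v3*b23 = (1)*(-2) - (4)*(-3) = 10
  e3: v1*b13 + v2*b23 = (1)*(-3) + (-2)*(-3) = 3
Trivector part <vB>_3:
  e123: v1*b23 - v2*b13 + v3*b12 = (1)*(-3) - (-2)*(-3) + (4)*(-2) = -17
vB = 8*e1 + 10*e2 + 3*e3 - 17*e123


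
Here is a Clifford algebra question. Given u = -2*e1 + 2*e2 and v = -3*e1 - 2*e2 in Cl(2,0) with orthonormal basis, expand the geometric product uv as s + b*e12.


Expand: (-2*e1 + 2*e2)(-3*e1 - 2*e2)
= (-2)*(-3)*e1e1 + (-2)*(-2)*e1e2 + 2*(-3)*e2e1 + 2*(-2)*e2e2
Using e1^2 = e2^2 = 1, e2e1 = -e1e2:
Scalar part s = (-2)*(-3) + 2*(-2) = 6 + (-4) = 2
Bivector part b = (-2)*(-2) - 2*(-3) = 4 - (-6) = 10
uv = 2 + 10*e12


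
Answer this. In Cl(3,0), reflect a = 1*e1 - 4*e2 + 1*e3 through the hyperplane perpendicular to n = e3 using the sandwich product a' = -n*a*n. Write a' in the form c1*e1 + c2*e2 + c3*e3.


Reflection formula: a' = -n*a*n, with n = e3 (unit vector, n^2 = 1).
For reflection through hyperplane perp to e3:
The component along e3 flips sign, others stay.
a = (1, -4, 1)
a' = (1, -4, -1)
a' = 1*e1 - 4*e2 - 1*e3


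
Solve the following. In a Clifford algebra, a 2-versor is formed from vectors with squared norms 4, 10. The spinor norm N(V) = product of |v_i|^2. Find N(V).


Spinor norm N(V) = |v1|^2 * |v2|^2 * ... * |v2|^2
= 4 * 10
Running product: 4, 40
N(V) = 40


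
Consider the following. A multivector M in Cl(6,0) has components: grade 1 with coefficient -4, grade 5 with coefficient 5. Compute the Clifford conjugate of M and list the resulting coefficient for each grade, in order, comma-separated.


Clifford conjugate sign for grade k: (-1)^(k(k+1)/2)
Grade 1: (-1)^(1*2/2) = (-1)^1 = -1, coeff -4 -> 4
Grade 5: (-1)^(5*6/2) = (-1)^15 = -1, coeff 5 -> -5
Conjugated coefficients: 4, -5


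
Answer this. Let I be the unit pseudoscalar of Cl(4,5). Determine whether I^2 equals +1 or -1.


The pseudoscalar I = e1...e_n (product of all n generators) of Cl(p,q) satisfies I^2 = (-1)^(q + n(n-1)/2).
p = 4, q = 5, n = p + q = 9
n(n-1)/2 = 9 * 8 / 2 = 36
Exponent = q + n(n-1)/2 = 5 + 36 = 41
I^2 = (-1)^41 = -1


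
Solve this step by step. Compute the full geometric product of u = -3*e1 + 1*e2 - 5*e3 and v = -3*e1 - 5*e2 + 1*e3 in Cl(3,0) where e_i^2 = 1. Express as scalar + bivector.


In Cl(3,0): e_i^2 = 1, e_ie_j = -e_je_i for i != j.
Scalar part = u . v = (-3)*(-3) + 1*(-5) + (-5)*1
= 9 + (-5) + (-5) = -1
e12 coeff = (-3)*(-5) - 1*(-3) = 15 - (-3) = 18
e13 coeff = (-3)*1 - (-5)*(-3) = -3 - 15 = -18
e23 coeff = 1*1 - (-5)*(-5) = 1 - 25 = -24
uv = -1 + 18*e12 - 18*e13 - 24*e23


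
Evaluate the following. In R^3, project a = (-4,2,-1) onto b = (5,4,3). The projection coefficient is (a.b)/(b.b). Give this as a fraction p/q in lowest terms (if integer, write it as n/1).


Projection coefficient = (a . b) / (b . b)
a . b = (-4)*5 + 2*4 + (-1)*3
= -20 + 8 + (-3) = -15
b . b = 5^2 + 4^2 + 3^2
= 25 + 16 + 9 = 50
Coefficient = -15/50
In lowest terms: -3/10


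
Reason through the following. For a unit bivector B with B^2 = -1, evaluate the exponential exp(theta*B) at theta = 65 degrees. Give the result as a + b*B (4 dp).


For a unit bivector B with B^2 = -1, the exponential series gives
e^(theta*B) = cos(theta) + sin(theta)*B (the GA analogue of Euler's formula).
theta = 65 degrees = 1.134464 rad
cos(65 deg) = 0.4226
sin(65 deg) = 0.9063
exp(theta*B) = 0.4226 + 0.9063*B


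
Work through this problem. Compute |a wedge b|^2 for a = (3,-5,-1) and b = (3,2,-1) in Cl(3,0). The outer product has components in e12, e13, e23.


a wedge b = (a1*b2 - a2*b1)*e12 + (a1*b3 - a3*b1)*e13 + (a2*b3 - a3*b2)*e23
e12 coeff: 3*2 - (-5)*3 = 6 - (-15) = 21
e13 coeff: 3*(-1) - (-1)*3 = -3 - (-3) = 0
e23 coeff: (-5)*(-1) - (-1)*2 = 5 - (-2) = 7
|a wedge b|^2 = 21^2 + 0^2 + 7^2
= 441 + 0 + 49
= 490


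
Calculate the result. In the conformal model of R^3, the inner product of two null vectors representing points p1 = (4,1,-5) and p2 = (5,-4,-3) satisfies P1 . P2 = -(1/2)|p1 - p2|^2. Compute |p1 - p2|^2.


p1 - p2 = (-1, 5, -2)
|p1 - p2|^2 = (-1)^2 + 5^2 + (-2)^2
= 1 + 25 + 4
= 30


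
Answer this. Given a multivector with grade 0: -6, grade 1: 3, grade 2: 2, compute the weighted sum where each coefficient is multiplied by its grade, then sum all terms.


Grade-weighted sum = sum of grade_k * coefficient_k
0*(-6) = 0
1*3 = 3
2*2 = 4
Total = 0 + 3 + 4 = 7


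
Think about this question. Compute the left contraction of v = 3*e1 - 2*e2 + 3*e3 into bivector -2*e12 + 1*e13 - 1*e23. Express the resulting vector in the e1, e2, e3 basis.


Left contraction v _| B = <vB>_1 (grade-1 part of the geometric product vB).
Using e1_|e12 = e2, e2_|e12 = -e1, e1_|e13 = e3, e3_|e13 = -e1, e2_|e23 = e3, e3_|e23 = -e2:
e1 coeff: -v2*b12 - v3*b13 = -(-2)*(-2) - (3)*(1) = -7
e2 coeff: v1*b12 - v3*b23 = (3)*(-2) - (3)*(-1) = -3
e3 coeff: v1*b13 + v2*b23 = (3)*(1) + (-2)*(-1) = 5
v _| B = -7*e1 - 3*e2 + 5*e3


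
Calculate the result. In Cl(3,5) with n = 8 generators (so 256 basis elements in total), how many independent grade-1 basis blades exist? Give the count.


Number of grade-k basis blades in Cl(p,q) with n = p + q is C(n, k).
n = 3 + 5 = 8
C(8, 1) = 8! / (1! * 7!)
= 40320 / (1 * 5040)
= 8


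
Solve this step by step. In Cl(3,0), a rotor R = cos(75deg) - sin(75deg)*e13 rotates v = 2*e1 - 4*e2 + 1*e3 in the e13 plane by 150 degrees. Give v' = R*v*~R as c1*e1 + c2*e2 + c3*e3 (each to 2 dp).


Rotor R = cos(75deg) - sin(75deg)*e13
Rotation angle theta = 2 * 75 = 150 degrees in the e13 plane (e1 -> e3).
The component perpendicular to the plane (e2) is invariant: v'_2 = v2 = -4.00
cos(150deg) = -0.8660, sin(150deg) = 0.5000
v'_1 = v1*cos(theta) - v3*sin(theta) = 2*(-0.8660) - 1*0.5000 = -2.23
v'_3 = v1*sin(theta) + v3*cos(theta) = 2*0.5000 + 1*(-0.8660) = 0.13
v' = -2.23*e1 - 4.00*e2 + 0.13*e3


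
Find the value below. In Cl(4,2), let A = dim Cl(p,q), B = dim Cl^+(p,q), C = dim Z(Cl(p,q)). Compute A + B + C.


n = 4 + 2 = 6
Total dim = 2^6 = 64
Even subalgebra dim = 2^5 = 32
n is even, so center dim = 1
Sum = 64 + 32 + 1 = 97


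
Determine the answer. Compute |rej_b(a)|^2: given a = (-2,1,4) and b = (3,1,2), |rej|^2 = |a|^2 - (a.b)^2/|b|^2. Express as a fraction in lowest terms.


|a|^2 = (-2)^2 + 1^2 + 4^2 = 21
|b|^2 = 3^2 + 1^2 + 2^2 = 14
a . b = (-2)*3 + 1*1 + 4*2 = 3
(a.b)^2 = 3^2 = 9
|rej|^2 = 21 - 9/14
= (294 - 9)/14
= 285/14
In lowest terms: 285/14
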